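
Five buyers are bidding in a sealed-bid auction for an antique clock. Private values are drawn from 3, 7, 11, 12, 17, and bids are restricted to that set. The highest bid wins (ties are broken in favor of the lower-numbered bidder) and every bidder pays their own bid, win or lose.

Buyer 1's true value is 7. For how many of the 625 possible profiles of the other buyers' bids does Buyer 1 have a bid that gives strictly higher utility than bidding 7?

610

Others bid (3, 3, 3, 3): truth gives 0; bid 3 gives 4 > 0. Violating.
Others bid (3, 3, 3, 11): truth gives -7; bid 3 gives -3 > -7. Violating.
Others bid (3, 3, 3, 12): truth gives -7; bid 3 gives -3 > -7. Violating.
Others bid (3, 3, 3, 17): truth gives -7; bid 3 gives -3 > -7. Violating.
Others bid (3, 3, 3, 7): truth gives 0; no alternative beats it.
Others bid (3, 3, 7, 3): truth gives 0; no alternative beats it.
(Checking all 625 profiles: 610 have a profitable deviation, 15 do not.)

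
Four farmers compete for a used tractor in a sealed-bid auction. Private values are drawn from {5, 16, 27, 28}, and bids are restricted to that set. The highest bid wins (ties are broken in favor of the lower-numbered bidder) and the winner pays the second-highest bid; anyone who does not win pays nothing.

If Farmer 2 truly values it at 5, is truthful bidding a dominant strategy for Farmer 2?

Check each profile of the others' bids and compare truth against every alternative bid.
Others bid (5, 5, 16): truth gives 0, best alternative gives -11.
Others bid (5, 16, 5): truth gives 0, best alternative gives -11.
Others bid (5, 16, 16): truth gives 0, best alternative gives -11.
Others bid (5, 5, 5): truth gives 0, best alternative gives 0.
Others bid (5, 5, 27): truth gives 0, best alternative gives 0.
Others bid (5, 5, 28): truth gives 0, best alternative gives 0.
(Remaining 58 profiles checked similarly; truth is weakly best in each.)
In every case the truthful bid is at least as good as any alternative, so it is a dominant strategy.

Yes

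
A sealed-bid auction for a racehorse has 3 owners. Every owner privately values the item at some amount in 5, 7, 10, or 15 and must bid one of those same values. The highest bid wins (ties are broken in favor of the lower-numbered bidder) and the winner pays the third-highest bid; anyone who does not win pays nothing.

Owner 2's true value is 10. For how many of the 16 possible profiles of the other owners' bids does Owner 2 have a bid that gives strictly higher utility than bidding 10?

4

Others bid (5, 15): truth gives 0; bid 15 gives 5 > 0. Violating.
Others bid (7, 15): truth gives 0; bid 15 gives 3 > 0. Violating.
Others bid (10, 5): truth gives 0; bid 15 gives 5 > 0. Violating.
Others bid (10, 7): truth gives 0; bid 15 gives 3 > 0. Violating.
Others bid (5, 5): truth gives 5; no alternative beats it.
Others bid (5, 7): truth gives 5; no alternative beats it.
(Checking all 16 profiles: 4 have a profitable deviation, 12 do not.)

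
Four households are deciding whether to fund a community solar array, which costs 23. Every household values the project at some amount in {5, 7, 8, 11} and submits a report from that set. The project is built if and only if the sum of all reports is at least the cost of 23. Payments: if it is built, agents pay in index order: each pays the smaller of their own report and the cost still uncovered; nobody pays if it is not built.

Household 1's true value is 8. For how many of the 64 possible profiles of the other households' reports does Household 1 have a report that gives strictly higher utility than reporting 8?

Others report (5, 5, 7): truth gives 0; report 7 gives 1 > 0. Violating.
Others report (5, 5, 8): truth gives 0; report 5 gives 3 > 0. Violating.
Others report (5, 5, 11): truth gives 0; report 5 gives 3 > 0. Violating.
Others report (5, 7, 5): truth gives 0; report 7 gives 1 > 0. Violating.
Others report (5, 5, 5): truth gives 0; no alternative beats it.
(Checking all 64 profiles: 63 have a profitable deviation, 1 does not.)

63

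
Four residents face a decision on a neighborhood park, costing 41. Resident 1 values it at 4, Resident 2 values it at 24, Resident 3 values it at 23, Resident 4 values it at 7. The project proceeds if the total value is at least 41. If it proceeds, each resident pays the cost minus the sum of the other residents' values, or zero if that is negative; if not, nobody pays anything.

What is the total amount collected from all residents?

Total value 58 ≥ cost 41, so it is built.
Resident 1: others sum to 54; max(0, 41 - 54) = 0.
Resident 2: others sum to 34; max(0, 41 - 34) = 7.
Resident 3: others sum to 35; max(0, 41 - 35) = 6.
Resident 4: others sum to 51; max(0, 41 - 51) = 0.
Total collected = 0 + 7 + 6 + 0 = 13.

13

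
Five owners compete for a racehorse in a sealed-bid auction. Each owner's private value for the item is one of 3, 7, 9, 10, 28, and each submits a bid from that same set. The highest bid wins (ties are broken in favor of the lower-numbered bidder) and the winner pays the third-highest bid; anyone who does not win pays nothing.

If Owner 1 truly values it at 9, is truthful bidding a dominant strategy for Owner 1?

Consider the case where Owner 2 bids 3, Owner 3 bids 3, Owner 4 bids 3 and Owner 5 bids 10.
Truthful bid 9: loses, pays 0, utility 0.
Bid 10 instead: wins, pays 3, utility 9 - 3 = 6.
Since 6 > 0, bidding 10 is strictly better here, so truthful bidding is not dominant.

No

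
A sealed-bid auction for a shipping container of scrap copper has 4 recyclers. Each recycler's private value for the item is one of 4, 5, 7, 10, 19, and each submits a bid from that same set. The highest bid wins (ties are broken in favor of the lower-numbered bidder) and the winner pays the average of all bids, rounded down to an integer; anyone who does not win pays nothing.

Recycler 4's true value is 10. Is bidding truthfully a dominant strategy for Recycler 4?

No

Consider the case where Recycler 1 bids 4, Recycler 2 bids 4 and Recycler 3 bids 4.
Truthful bid 10: wins, pays 5, utility 10 - 5 = 5.
Bid 5 instead: wins, pays 4, utility 10 - 4 = 6.
Since 6 > 5, bidding 5 is strictly better here, so truthful bidding is not dominant.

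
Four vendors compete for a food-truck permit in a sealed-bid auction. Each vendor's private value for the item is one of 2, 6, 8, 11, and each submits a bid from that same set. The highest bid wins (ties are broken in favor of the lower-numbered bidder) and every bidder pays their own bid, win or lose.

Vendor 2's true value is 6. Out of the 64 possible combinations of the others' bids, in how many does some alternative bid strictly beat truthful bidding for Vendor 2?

60

Others bid (2, 2, 8): truth gives -6; bid 2 gives -2 > -6. Violating.
Others bid (2, 2, 11): truth gives -6; bid 2 gives -2 > -6. Violating.
Others bid (2, 6, 8): truth gives -6; bid 2 gives -2 > -6. Violating.
Others bid (2, 6, 11): truth gives -6; bid 2 gives -2 > -6. Violating.
Others bid (2, 2, 2): truth gives 0; no alternative beats it.
Others bid (2, 2, 6): truth gives 0; no alternative beats it.
(Checking all 64 profiles: 60 have a profitable deviation, 4 do not.)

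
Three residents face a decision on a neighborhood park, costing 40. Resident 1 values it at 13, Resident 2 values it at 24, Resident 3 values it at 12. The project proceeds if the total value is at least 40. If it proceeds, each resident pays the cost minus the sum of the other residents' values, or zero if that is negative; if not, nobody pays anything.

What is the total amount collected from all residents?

22

Total value 49 ≥ cost 40, so it is built.
Resident 1: others sum to 36; max(0, 40 - 36) = 4.
Resident 2: others sum to 25; max(0, 40 - 25) = 15.
Resident 3: others sum to 37; max(0, 40 - 37) = 3.
Total collected = 4 + 15 + 3 = 22.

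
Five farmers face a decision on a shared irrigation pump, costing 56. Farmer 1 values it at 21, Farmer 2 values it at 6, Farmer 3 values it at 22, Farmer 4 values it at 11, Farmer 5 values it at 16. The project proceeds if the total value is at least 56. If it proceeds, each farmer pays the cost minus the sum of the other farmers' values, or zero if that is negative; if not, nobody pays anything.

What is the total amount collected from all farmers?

Total value 76 ≥ cost 56, so it is built.
Farmer 1: others sum to 55; max(0, 56 - 55) = 1.
Farmer 2: others sum to 70; max(0, 56 - 70) = 0.
Farmer 3: others sum to 54; max(0, 56 - 54) = 2.
Farmer 4: others sum to 65; max(0, 56 - 65) = 0.
Farmer 5: others sum to 60; max(0, 56 - 60) = 0.
Total collected = 1 + 0 + 2 + 0 + 0 = 3.

3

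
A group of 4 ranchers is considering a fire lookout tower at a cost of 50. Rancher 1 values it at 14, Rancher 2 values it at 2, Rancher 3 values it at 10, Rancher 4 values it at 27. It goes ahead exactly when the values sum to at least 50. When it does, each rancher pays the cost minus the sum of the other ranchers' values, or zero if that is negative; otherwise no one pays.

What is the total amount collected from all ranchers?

42

Total value 53 ≥ cost 50, so it is built.
Rancher 1: others sum to 39; max(0, 50 - 39) = 11.
Rancher 2: others sum to 51; max(0, 50 - 51) = 0.
Rancher 3: others sum to 43; max(0, 50 - 43) = 7.
Rancher 4: others sum to 26; max(0, 50 - 26) = 24.
Total collected = 11 + 0 + 7 + 24 = 42.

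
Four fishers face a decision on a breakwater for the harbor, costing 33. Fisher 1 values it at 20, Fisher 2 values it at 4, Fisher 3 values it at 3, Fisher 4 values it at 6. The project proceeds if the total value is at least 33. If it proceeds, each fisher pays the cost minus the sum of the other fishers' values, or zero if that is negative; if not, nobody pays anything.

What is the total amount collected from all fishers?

Total value 33 ≥ cost 33, so it is built.
Fisher 1: others sum to 13; max(0, 33 - 13) = 20.
Fisher 2: others sum to 29; max(0, 33 - 29) = 4.
Fisher 3: others sum to 30; max(0, 33 - 30) = 3.
Fisher 4: others sum to 27; max(0, 33 - 27) = 6.
Total collected = 20 + 4 + 3 + 6 = 33.

33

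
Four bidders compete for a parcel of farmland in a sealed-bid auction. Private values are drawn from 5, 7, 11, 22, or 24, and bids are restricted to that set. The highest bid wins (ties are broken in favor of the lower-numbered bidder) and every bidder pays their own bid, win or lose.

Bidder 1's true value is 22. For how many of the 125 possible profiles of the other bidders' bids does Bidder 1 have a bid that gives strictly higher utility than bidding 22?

88

Others bid (5, 5, 5): truth gives 0; bid 5 gives 17 > 0. Violating.
Others bid (5, 5, 7): truth gives 0; bid 7 gives 15 > 0. Violating.
Others bid (5, 5, 11): truth gives 0; bid 11 gives 11 > 0. Violating.
Others bid (5, 5, 24): truth gives -22; bid 24 gives -2 > -22. Violating.
Others bid (5, 5, 22): truth gives 0; no alternative beats it.
Others bid (5, 7, 22): truth gives 0; no alternative beats it.
(Checking all 125 profiles: 88 have a profitable deviation, 37 do not.)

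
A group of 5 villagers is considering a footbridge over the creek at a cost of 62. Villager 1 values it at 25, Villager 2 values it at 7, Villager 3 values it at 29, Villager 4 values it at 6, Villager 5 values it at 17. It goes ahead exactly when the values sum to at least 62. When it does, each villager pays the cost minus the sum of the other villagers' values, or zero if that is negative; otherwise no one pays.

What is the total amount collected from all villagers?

10

Total value 84 ≥ cost 62, so it is built.
Villager 1: others sum to 59; max(0, 62 - 59) = 3.
Villager 2: others sum to 77; max(0, 62 - 77) = 0.
Villager 3: others sum to 55; max(0, 62 - 55) = 7.
Villager 4: others sum to 78; max(0, 62 - 78) = 0.
Villager 5: others sum to 67; max(0, 62 - 67) = 0.
Total collected = 3 + 0 + 7 + 0 + 0 = 10.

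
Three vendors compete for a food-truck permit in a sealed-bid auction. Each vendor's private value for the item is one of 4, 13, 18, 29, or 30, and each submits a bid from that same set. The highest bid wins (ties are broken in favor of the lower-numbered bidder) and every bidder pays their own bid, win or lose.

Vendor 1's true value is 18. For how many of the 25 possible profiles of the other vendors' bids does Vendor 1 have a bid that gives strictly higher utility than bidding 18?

20

Others bid (4, 4): truth gives 0; bid 4 gives 14 > 0. Violating.
Others bid (4, 13): truth gives 0; bid 13 gives 5 > 0. Violating.
Others bid (4, 29): truth gives -18; bid 4 gives -4 > -18. Violating.
Others bid (4, 30): truth gives -18; bid 4 gives -4 > -18. Violating.
Others bid (4, 18): truth gives 0; no alternative beats it.
Others bid (13, 18): truth gives 0; no alternative beats it.
(Checking all 25 profiles: 20 have a profitable deviation, 5 do not.)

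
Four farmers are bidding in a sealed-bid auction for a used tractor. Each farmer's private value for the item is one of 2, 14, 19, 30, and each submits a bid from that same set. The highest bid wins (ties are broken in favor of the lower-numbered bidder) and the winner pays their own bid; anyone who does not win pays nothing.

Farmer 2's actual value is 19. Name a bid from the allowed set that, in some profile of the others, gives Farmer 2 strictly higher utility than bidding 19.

14

Suppose Farmer 1 bids 2, Farmer 3 bids 2 and Farmer 4 bids 2.
Bid 19: wins, pays 19, utility 19 - 19 = 0.
Bid 14: wins, pays 14, utility 19 - 14 = 5.
So bidding 14 beats truth here (5 > 0).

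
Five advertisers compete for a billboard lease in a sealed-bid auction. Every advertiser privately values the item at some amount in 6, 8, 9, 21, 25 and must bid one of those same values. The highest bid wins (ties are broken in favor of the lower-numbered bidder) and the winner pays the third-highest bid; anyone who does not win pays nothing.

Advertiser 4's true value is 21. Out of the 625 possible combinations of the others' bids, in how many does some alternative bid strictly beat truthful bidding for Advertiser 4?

108

Others bid (6, 6, 6, 25): truth gives 0; bid 25 gives 15 > 0. Violating.
Others bid (6, 6, 8, 25): truth gives 0; bid 25 gives 13 > 0. Violating.
Others bid (6, 6, 9, 25): truth gives 0; bid 25 gives 12 > 0. Violating.
Others bid (6, 6, 21, 6): truth gives 0; bid 25 gives 15 > 0. Violating.
Others bid (6, 6, 6, 6): truth gives 15; no alternative beats it.
Others bid (6, 6, 6, 8): truth gives 15; no alternative beats it.
(Checking all 625 profiles: 108 have a profitable deviation, 517 do not.)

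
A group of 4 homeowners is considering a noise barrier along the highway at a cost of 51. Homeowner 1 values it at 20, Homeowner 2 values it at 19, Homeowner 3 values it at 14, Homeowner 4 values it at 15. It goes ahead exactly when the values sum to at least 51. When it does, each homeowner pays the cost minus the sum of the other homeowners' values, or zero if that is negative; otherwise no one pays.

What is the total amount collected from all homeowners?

5

Total value 68 ≥ cost 51, so it is built.
Homeowner 1: others sum to 48; max(0, 51 - 48) = 3.
Homeowner 2: others sum to 49; max(0, 51 - 49) = 2.
Homeowner 3: others sum to 54; max(0, 51 - 54) = 0.
Homeowner 4: others sum to 53; max(0, 51 - 53) = 0.
Total collected = 3 + 2 + 0 + 0 = 5.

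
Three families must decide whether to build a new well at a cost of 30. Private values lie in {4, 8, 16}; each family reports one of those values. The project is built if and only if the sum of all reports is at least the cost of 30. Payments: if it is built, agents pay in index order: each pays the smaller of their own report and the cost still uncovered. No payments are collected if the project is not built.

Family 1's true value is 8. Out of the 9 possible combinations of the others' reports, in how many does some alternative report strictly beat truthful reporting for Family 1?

Others report (16, 16): truth gives 0; report 4 gives 4 > 0. Violating.
Others report (4, 4): truth gives 0; no alternative beats it.
Others report (4, 8): truth gives 0; no alternative beats it.
(Checking all 9 profiles: 1 has a profitable deviation, 8 do not.)

1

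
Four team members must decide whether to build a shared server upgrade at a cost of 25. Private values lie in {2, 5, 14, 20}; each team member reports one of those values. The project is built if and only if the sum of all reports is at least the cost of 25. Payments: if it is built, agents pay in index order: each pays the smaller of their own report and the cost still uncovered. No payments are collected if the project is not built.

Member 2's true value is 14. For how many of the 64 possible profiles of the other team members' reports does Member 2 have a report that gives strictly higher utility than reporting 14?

53

Others report (2, 2, 20): truth gives 0; report 2 gives 12 > 0. Violating.
Others report (2, 5, 14): truth gives 0; report 5 gives 9 > 0. Violating.
Others report (2, 5, 20): truth gives 0; report 2 gives 12 > 0. Violating.
Others report (2, 14, 5): truth gives 0; report 5 gives 9 > 0. Violating.
Others report (2, 2, 2): truth gives 0; no alternative beats it.
Others report (2, 2, 5): truth gives 0; no alternative beats it.
(Checking all 64 profiles: 53 have a profitable deviation, 11 do not.)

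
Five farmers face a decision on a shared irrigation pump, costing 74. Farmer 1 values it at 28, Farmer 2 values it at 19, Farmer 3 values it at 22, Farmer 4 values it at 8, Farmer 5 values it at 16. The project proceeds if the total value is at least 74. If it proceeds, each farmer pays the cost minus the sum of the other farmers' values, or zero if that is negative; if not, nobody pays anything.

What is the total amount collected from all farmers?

12

Total value 93 ≥ cost 74, so it is built.
Farmer 1: others sum to 65; max(0, 74 - 65) = 9.
Farmer 2: others sum to 74; max(0, 74 - 74) = 0.
Farmer 3: others sum to 71; max(0, 74 - 71) = 3.
Farmer 4: others sum to 85; max(0, 74 - 85) = 0.
Farmer 5: others sum to 77; max(0, 74 - 77) = 0.
Total collected = 9 + 0 + 3 + 0 + 0 = 12.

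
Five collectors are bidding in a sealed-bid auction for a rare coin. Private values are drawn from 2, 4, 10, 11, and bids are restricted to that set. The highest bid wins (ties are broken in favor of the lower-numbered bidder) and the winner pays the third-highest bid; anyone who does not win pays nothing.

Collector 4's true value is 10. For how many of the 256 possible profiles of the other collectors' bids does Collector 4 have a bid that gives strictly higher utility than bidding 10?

32

Others bid (2, 2, 2, 11): truth gives 0; bid 11 gives 8 > 0. Violating.
Others bid (2, 2, 4, 11): truth gives 0; bid 11 gives 6 > 0. Violating.
Others bid (2, 2, 10, 2): truth gives 0; bid 11 gives 8 > 0. Violating.
Others bid (2, 2, 10, 4): truth gives 0; bid 11 gives 6 > 0. Violating.
Others bid (2, 2, 2, 2): truth gives 8; no alternative beats it.
Others bid (2, 2, 2, 4): truth gives 8; no alternative beats it.
(Checking all 256 profiles: 32 have a profitable deviation, 224 do not.)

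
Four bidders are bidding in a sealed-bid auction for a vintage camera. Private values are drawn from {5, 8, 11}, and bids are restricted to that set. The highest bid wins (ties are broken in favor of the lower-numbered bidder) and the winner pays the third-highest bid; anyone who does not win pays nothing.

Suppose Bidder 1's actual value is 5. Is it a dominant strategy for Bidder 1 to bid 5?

Check each profile of the others' bids and compare truth against every alternative bid.
Others bid (5, 8, 8): truth gives 0, best alternative gives -3.
Others bid (8, 5, 8): truth gives 0, best alternative gives -3.
Others bid (8, 8, 5): truth gives 0, best alternative gives -3.
Others bid (8, 8, 8): truth gives 0, best alternative gives -3.
Others bid (5, 5, 5): truth gives 0, best alternative gives 0.
Others bid (5, 5, 8): truth gives 0, best alternative gives 0.
(Remaining 21 profiles checked similarly; truth is weakly best in each.)
In every case the truthful bid is at least as good as any alternative, so it is a dominant strategy.

Yes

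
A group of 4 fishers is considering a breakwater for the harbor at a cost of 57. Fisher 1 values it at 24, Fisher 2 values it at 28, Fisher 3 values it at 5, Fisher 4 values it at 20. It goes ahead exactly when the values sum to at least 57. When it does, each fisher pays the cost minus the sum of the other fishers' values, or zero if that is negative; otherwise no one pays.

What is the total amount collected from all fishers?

Total value 77 ≥ cost 57, so it is built.
Fisher 1: others sum to 53; max(0, 57 - 53) = 4.
Fisher 2: others sum to 49; max(0, 57 - 49) = 8.
Fisher 3: others sum to 72; max(0, 57 - 72) = 0.
Fisher 4: others sum to 57; max(0, 57 - 57) = 0.
Total collected = 4 + 8 + 0 + 0 = 12.

12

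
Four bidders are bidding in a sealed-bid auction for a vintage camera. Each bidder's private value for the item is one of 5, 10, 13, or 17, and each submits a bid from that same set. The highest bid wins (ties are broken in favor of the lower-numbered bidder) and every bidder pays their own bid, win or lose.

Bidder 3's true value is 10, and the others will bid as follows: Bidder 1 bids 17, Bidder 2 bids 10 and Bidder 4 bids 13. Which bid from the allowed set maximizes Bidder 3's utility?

5

Bid 5: loses but pays 5, utility -5.
Bid 10: loses but pays 10, utility -10.
Bid 13: loses but pays 13, utility -13.
Bid 17: loses but pays 17, utility -17.
The best choice is 5 with utility -5.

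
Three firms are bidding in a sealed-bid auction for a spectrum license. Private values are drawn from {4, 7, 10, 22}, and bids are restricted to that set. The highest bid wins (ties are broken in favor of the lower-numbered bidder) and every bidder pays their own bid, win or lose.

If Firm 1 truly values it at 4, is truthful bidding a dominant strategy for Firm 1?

No

Consider the case where Firm 2 bids 4 and Firm 3 bids 7.
Truthful bid 4: loses but pays 4, utility -4.
Bid 7 instead: wins, pays 7, utility 4 - 7 = -3.
Since -3 > -4, bidding 7 is strictly better here, so truthful bidding is not dominant.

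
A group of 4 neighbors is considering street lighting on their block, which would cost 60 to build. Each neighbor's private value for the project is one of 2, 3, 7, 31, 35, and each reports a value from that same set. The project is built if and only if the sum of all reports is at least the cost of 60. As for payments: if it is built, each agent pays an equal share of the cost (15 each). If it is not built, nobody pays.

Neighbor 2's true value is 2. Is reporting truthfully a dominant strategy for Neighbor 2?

Check each profile of the others' reports and compare truth against every alternative report.
Others report (2, 31, 31): truth gives -13, best alternative gives -13.
Others report (2, 31, 35): truth gives -13, best alternative gives -13.
Others report (2, 35, 31): truth gives -13, best alternative gives -13.
Others report (2, 35, 35): truth gives -13, best alternative gives -13.
Others report (3, 31, 31): truth gives -13, best alternative gives -13.
Others report (3, 31, 35): truth gives -13, best alternative gives -13.
(Remaining 119 profiles checked similarly; truth is weakly best in each.)
In every case the truthful report is at least as good as any alternative, so it is a dominant strategy.

Yes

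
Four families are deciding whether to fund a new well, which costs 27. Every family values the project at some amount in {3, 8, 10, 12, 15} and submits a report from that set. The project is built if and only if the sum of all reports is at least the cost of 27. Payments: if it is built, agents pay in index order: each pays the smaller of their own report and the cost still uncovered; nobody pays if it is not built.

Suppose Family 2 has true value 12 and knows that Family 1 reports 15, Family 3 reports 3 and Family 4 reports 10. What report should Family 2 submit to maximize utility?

3

Report 3: project built, pays 3, utility 12 - 3 = 9.
Report 8: project built, pays 8, utility 12 - 8 = 4.
Report 10: project built, pays 10, utility 12 - 10 = 2.
Report 12: project built, pays 12, utility 12 - 12 = 0.
Report 15: project built, pays 12, utility 12 - 12 = 0.
The best choice is 3 with utility 9.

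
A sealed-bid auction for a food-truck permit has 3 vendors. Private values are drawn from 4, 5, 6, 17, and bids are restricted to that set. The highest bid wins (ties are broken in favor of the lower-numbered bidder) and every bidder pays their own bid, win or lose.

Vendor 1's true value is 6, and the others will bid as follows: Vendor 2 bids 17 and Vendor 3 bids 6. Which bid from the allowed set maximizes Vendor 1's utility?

Bid 4: loses but pays 4, utility -4.
Bid 5: loses but pays 5, utility -5.
Bid 6: loses but pays 6, utility -6.
Bid 17: wins, pays 17, utility 6 - 17 = -11.
The best choice is 4 with utility -4.

4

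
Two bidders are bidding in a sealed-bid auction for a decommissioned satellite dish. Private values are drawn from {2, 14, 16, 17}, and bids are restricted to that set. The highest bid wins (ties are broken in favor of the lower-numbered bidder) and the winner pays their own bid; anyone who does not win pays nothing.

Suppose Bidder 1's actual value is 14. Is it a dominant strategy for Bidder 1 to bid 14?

No

Consider the case where Bidder 2 bids 2.
Truthful bid 14: wins, pays 14, utility 14 - 14 = 0.
Bid 2 instead: wins, pays 2, utility 14 - 2 = 12.
Since 12 > 0, bidding 2 is strictly better here, so truthful bidding is not dominant.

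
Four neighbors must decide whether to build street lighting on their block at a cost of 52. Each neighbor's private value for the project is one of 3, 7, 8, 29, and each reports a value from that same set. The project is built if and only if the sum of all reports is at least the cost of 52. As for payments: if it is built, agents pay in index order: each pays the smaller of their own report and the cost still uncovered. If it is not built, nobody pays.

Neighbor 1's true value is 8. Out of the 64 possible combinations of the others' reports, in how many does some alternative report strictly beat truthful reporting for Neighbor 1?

Others report (3, 29, 29): truth gives 0; report 3 gives 5 > 0. Violating.
Others report (7, 29, 29): truth gives 0; report 3 gives 5 > 0. Violating.
Others report (8, 8, 29): truth gives 0; report 7 gives 1 > 0. Violating.
Others report (8, 29, 8): truth gives 0; report 7 gives 1 > 0. Violating.
Others report (3, 3, 3): truth gives 0; no alternative beats it.
Others report (3, 3, 7): truth gives 0; no alternative beats it.
(Checking all 64 profiles: 13 have a profitable deviation, 51 do not.)

13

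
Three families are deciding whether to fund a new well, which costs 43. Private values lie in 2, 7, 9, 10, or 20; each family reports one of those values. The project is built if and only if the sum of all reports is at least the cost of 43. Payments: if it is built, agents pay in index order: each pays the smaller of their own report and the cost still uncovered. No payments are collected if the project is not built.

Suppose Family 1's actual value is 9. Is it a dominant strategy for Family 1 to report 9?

No

Consider the case where Family 2 reports 20 and Family 3 reports 20.
Truthful report 9: project built, pays 9, utility 9 - 9 = 0.
Report 7 instead: project built, pays 7, utility 9 - 7 = 2.
Since 2 > 0, reporting 7 is strictly better here, so truthful reporting is not dominant.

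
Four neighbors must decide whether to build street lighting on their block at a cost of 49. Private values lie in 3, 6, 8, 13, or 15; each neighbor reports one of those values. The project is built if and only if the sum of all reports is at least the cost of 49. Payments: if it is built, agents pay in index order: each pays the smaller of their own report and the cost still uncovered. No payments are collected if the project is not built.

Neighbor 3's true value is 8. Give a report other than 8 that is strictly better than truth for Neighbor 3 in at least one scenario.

Suppose Neighbor 1 reports 13, Neighbor 2 reports 15 and Neighbor 4 reports 15.
Report 8: project built, pays 8, utility 8 - 8 = 0.
Report 6: project built, pays 6, utility 8 - 6 = 2.
So reporting 6 beats truth here (2 > 0).

6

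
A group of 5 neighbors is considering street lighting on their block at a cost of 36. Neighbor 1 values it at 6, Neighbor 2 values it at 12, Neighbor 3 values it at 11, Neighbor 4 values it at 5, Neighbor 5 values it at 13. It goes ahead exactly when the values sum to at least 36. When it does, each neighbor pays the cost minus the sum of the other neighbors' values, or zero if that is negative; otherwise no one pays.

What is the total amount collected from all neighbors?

3

Total value 47 ≥ cost 36, so it is built.
Neighbor 1: others sum to 41; max(0, 36 - 41) = 0.
Neighbor 2: others sum to 35; max(0, 36 - 35) = 1.
Neighbor 3: others sum to 36; max(0, 36 - 36) = 0.
Neighbor 4: others sum to 42; max(0, 36 - 42) = 0.
Neighbor 5: others sum to 34; max(0, 36 - 34) = 2.
Total collected = 0 + 1 + 0 + 0 + 2 = 3.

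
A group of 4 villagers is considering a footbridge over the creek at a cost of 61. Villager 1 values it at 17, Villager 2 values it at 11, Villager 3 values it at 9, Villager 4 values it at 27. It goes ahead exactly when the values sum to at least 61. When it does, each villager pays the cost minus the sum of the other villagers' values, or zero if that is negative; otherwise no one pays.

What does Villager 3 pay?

Total value 64 ≥ cost 61, so the project is built.
The other villagers' values sum to 55.
Cost minus that sum is 61 - 55 = 6.

6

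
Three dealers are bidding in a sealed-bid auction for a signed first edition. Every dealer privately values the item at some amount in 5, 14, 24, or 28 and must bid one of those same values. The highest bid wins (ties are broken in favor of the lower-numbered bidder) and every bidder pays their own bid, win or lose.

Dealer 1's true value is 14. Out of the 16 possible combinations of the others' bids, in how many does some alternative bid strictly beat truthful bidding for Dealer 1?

Others bid (5, 5): truth gives 0; bid 5 gives 9 > 0. Violating.
Others bid (5, 24): truth gives -14; bid 5 gives -5 > -14. Violating.
Others bid (5, 28): truth gives -14; bid 5 gives -5 > -14. Violating.
Others bid (14, 24): truth gives -14; bid 5 gives -5 > -14. Violating.
Others bid (5, 14): truth gives 0; no alternative beats it.
Others bid (14, 5): truth gives 0; no alternative beats it.
(Checking all 16 profiles: 13 have a profitable deviation, 3 do not.)

13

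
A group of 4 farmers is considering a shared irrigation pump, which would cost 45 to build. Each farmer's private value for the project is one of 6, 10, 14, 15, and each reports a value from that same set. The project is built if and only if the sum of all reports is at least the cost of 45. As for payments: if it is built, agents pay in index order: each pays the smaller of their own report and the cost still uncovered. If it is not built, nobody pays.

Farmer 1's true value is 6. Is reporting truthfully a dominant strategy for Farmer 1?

Check each profile of the others' reports and compare truth against every alternative report.
Others report (6, 14, 15): truth gives 0, best alternative gives -4.
Others report (6, 15, 14): truth gives 0, best alternative gives -4.
Others report (6, 15, 15): truth gives 0, best alternative gives -4.
Others report (10, 10, 15): truth gives 0, best alternative gives -4.
Others report (10, 14, 14): truth gives 0, best alternative gives -4.
Others report (10, 14, 15): truth gives 0, best alternative gives -4.
(Remaining 58 profiles checked similarly; truth is weakly best in each.)
In every case the truthful report is at least as good as any alternative, so it is a dominant strategy.

Yes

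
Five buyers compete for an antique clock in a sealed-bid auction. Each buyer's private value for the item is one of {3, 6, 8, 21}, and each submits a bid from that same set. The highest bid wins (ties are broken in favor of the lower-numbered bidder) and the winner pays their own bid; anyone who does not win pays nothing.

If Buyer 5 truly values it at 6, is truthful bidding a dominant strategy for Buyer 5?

Check each profile of the others' bids and compare truth against every alternative bid.
Others bid (3, 3, 3, 3): truth gives 0, best alternative gives 0.
Others bid (3, 3, 3, 6): truth gives 0, best alternative gives 0.
Others bid (3, 3, 3, 8): truth gives 0, best alternative gives 0.
Others bid (3, 3, 3, 21): truth gives 0, best alternative gives 0.
Others bid (3, 3, 6, 3): truth gives 0, best alternative gives 0.
Others bid (3, 3, 6, 6): truth gives 0, best alternative gives 0.
(Remaining 250 profiles checked similarly; truth is weakly best in each.)
In every case the truthful bid is at least as good as any alternative, so it is a dominant strategy.

Yes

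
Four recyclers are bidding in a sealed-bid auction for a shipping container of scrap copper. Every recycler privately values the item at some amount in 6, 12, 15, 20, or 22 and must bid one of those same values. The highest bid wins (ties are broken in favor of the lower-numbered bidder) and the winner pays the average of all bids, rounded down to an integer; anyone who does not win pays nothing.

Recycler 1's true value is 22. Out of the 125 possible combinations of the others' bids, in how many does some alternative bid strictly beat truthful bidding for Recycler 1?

Others bid (6, 6, 6): truth gives 12; bid 6 gives 16 > 12. Violating.
Others bid (6, 6, 12): truth gives 11; bid 12 gives 13 > 11. Violating.
Others bid (6, 6, 15): truth gives 10; bid 15 gives 12 > 10. Violating.
Others bid (6, 12, 6): truth gives 11; bid 12 gives 13 > 11. Violating.
Others bid (6, 6, 20): truth gives 9; no alternative beats it.
Others bid (6, 6, 22): truth gives 8; no alternative beats it.
(Checking all 125 profiles: 48 have a profitable deviation, 77 do not.)

48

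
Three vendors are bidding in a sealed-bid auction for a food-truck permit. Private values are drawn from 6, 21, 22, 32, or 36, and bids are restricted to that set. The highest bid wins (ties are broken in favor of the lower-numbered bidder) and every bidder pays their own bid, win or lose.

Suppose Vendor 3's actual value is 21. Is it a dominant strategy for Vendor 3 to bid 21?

Consider the case where Vendor 1 bids 6 and Vendor 2 bids 21.
Truthful bid 21: loses but pays 21, utility -21.
Bid 6 instead: loses but pays 6, utility -6.
Since -6 > -21, bidding 6 is strictly better here, so truthful bidding is not dominant.

No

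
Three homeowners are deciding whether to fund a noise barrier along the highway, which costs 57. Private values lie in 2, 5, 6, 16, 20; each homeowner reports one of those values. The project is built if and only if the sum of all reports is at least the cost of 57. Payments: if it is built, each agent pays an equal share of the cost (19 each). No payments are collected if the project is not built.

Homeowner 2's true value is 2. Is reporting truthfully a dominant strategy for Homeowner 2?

Check each profile of the others' reports and compare truth against every alternative report.
Others report (2, 2): truth gives 0, best alternative gives 0.
Others report (2, 5): truth gives 0, best alternative gives 0.
Others report (2, 6): truth gives 0, best alternative gives 0.
Others report (2, 16): truth gives 0, best alternative gives 0.
Others report (2, 20): truth gives 0, best alternative gives 0.
Others report (5, 2): truth gives 0, best alternative gives 0.
(Remaining 19 profiles checked similarly; truth is weakly best in each.)
In every case the truthful report is at least as good as any alternative, so it is a dominant strategy.

Yes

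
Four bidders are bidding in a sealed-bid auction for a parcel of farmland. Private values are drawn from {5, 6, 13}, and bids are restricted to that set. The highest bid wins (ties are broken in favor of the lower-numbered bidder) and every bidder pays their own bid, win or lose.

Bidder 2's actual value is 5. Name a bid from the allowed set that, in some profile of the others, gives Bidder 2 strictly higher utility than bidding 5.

6

Suppose Bidder 1 bids 5, Bidder 3 bids 5 and Bidder 4 bids 5.
Bid 5: loses but pays 5, utility -5.
Bid 6: wins, pays 6, utility 5 - 6 = -1.
So bidding 6 beats truth here (-1 > -5).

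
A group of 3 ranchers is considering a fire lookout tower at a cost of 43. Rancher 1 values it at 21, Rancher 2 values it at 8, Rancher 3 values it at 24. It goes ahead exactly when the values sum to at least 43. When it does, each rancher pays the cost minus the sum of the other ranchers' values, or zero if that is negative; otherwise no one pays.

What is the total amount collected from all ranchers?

Total value 53 ≥ cost 43, so it is built.
Rancher 1: others sum to 32; max(0, 43 - 32) = 11.
Rancher 2: others sum to 45; max(0, 43 - 45) = 0.
Rancher 3: others sum to 29; max(0, 43 - 29) = 14.
Total collected = 11 + 0 + 14 = 25.

25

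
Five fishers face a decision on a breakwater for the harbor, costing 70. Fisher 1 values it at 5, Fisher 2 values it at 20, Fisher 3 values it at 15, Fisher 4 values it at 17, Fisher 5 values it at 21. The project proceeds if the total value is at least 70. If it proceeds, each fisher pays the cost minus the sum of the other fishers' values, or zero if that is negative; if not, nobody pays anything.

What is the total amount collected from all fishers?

41

Total value 78 ≥ cost 70, so it is built.
Fisher 1: others sum to 73; max(0, 70 - 73) = 0.
Fisher 2: others sum to 58; max(0, 70 - 58) = 12.
Fisher 3: others sum to 63; max(0, 70 - 63) = 7.
Fisher 4: others sum to 61; max(0, 70 - 61) = 9.
Fisher 5: others sum to 57; max(0, 70 - 57) = 13.
Total collected = 0 + 12 + 7 + 9 + 13 = 41.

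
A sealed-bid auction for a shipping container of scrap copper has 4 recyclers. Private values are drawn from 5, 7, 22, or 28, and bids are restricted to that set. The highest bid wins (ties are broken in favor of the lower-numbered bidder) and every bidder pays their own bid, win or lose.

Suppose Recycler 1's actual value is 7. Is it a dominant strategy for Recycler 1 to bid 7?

Consider the case where Recycler 2 bids 5, Recycler 3 bids 5 and Recycler 4 bids 5.
Truthful bid 7: wins, pays 7, utility 7 - 7 = 0.
Bid 5 instead: wins, pays 5, utility 7 - 5 = 2.
Since 2 > 0, bidding 5 is strictly better here, so truthful bidding is not dominant.

No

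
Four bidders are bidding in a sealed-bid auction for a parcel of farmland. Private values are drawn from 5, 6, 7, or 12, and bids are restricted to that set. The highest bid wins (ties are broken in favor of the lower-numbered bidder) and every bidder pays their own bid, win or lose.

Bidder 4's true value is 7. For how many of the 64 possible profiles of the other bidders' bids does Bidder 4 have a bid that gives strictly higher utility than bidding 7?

Others bid (5, 5, 5): truth gives 0; bid 6 gives 1 > 0. Violating.
Others bid (5, 5, 7): truth gives -7; bid 5 gives -5 > -7. Violating.
Others bid (5, 5, 12): truth gives -7; bid 5 gives -5 > -7. Violating.
Others bid (5, 6, 7): truth gives -7; bid 5 gives -5 > -7. Violating.
Others bid (5, 5, 6): truth gives 0; no alternative beats it.
Others bid (5, 6, 5): truth gives 0; no alternative beats it.
(Checking all 64 profiles: 57 have a profitable deviation, 7 do not.)

57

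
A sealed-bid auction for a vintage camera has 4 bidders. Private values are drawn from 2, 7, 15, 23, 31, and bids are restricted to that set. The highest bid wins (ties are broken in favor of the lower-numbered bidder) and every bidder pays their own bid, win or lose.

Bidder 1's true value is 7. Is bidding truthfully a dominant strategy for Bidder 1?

No

Consider the case where Bidder 2 bids 2, Bidder 3 bids 2 and Bidder 4 bids 2.
Truthful bid 7: wins, pays 7, utility 7 - 7 = 0.
Bid 2 instead: wins, pays 2, utility 7 - 2 = 5.
Since 5 > 0, bidding 2 is strictly better here, so truthful bidding is not dominant.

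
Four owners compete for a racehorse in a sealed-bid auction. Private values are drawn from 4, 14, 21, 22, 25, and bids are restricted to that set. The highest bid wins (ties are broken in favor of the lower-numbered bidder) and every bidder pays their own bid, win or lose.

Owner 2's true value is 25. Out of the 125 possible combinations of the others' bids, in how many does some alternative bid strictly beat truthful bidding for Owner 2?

Others bid (4, 4, 4): truth gives 0; bid 14 gives 11 > 0. Violating.
Others bid (4, 4, 14): truth gives 0; bid 14 gives 11 > 0. Violating.
Others bid (4, 4, 21): truth gives 0; bid 21 gives 4 > 0. Violating.
Others bid (4, 4, 22): truth gives 0; bid 22 gives 3 > 0. Violating.
Others bid (4, 4, 25): truth gives 0; no alternative beats it.
Others bid (4, 14, 25): truth gives 0; no alternative beats it.
(Checking all 125 profiles: 73 have a profitable deviation, 52 do not.)

73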